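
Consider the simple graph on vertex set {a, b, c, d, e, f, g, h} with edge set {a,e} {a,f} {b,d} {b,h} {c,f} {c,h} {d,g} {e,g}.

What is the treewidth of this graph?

A width-2 tree decomposition is:
Bags: B1 = {c, f, h}  B2 = {a, f, h}  B3 = {a, e, h}  B4 = {e, g, h}  B5 = {d, g, h}  B6 = {b, d, h}
Tree: B1–B2, B2–B3, B3–B4, B4–B5, B5–B6
Every bag has size at most 3, so the width is 3 − 1 = 2 and tw(G) ≤ 2. The edges h–c–f–a–e–g–d–b–h form a cycle, so G is not a tree and its treewidth is at least 2. Hence tw(G) = 2 exactly.

2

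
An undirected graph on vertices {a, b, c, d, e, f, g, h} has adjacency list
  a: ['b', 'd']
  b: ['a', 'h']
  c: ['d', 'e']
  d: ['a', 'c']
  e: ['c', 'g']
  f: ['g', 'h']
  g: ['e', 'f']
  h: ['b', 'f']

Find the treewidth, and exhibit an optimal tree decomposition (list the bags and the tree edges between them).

The largest bag has 3 vertices, giving width 2; this decomposition certifies tw(G) ≤ 2. The edges d–a–b–h–f–g–e–c–d form a cycle, so G is not a tree and its treewidth is at least 2. Combining the bounds, tw(G) = 2.

Treewidth 2.
One such decomposition:
Bags: B1 = {a, b, d}  B2 = {b, d, h}  B3 = {d, f, h}  B4 = {d, f, g}  B5 = {d, e, g}  B6 = {c, d, e}
Tree: B1–B2, B2–B3, B3–B4, B4–B5, B5–B6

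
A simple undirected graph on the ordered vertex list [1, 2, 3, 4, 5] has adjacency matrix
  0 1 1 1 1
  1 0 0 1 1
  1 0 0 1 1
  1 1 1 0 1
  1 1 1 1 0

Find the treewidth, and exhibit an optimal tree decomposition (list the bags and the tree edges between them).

The largest bag has 4 vertices, giving width 3; this decomposition certifies tw(G) ≤ 3. On the other hand G contains the 4-clique {1, 2, 4, 5}. A clique must lie in a single bag of any decomposition, so no decomposition can have width below 3. The upper and lower bounds meet at 3, so that is the treewidth.

Treewidth 3.
One such decomposition:
Bags: B1 = {1, 3, 4, 5}  B2 = {1, 2, 4, 5}
Tree: B1–B2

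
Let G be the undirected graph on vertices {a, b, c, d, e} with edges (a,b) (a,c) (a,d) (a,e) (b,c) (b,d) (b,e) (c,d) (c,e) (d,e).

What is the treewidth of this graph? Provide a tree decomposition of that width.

Treewidth 4.
Bags: B1 = {a, b, c, d, e}
Tree: (single bag)

With just one bag of size 5, the width is 5 − 1 = 4, so tw(G) ≤ 4. Conversely, {a, b, c, d, e} is a clique of size 5, and the vertices of any clique must share a bag in every tree decomposition; so some bag has ≥ 5 vertices and tw(G) ≥ 4. The upper and lower bounds meet at 4, so that is the treewidth.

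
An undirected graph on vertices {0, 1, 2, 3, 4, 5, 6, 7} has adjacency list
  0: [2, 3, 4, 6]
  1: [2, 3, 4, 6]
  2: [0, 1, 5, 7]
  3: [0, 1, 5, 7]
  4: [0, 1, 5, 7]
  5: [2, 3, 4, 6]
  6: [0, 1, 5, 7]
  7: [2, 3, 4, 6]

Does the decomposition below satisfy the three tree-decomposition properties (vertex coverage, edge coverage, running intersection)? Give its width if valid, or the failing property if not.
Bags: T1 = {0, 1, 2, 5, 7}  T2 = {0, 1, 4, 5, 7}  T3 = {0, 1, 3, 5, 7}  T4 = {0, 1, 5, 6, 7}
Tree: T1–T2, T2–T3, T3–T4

Yes; width 4.

Every vertex of G appears in some bag (union = {0, 1, 2, 3, 4, 5, 6, 7}); every edge is covered by a bag; and for each vertex v the set of bags containing v is connected in the bag tree. The decomposition is therefore valid. The largest bag has 5 vertices, so the width is 4.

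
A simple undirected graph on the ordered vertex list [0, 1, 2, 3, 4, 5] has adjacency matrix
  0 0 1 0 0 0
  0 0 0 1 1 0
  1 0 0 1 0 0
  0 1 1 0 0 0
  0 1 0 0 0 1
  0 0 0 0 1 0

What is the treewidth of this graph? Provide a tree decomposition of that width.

Treewidth 1.
Bags: B1 = {4, 5}  B2 = {1, 4}  B3 = {1, 3}  B4 = {2, 3}  B5 = {0, 2}
Tree: B1–B2, B2–B3, B3–B4, B4–B5

Every bag has size at most 2, so the width is 2 − 1 = 1 and tw(G) ≤ 1. Since G has at least one edge (e.g. 5–4), it is not an edgeless graph, so tw(G) ≥ 1. The upper and lower bounds meet at 1, so that is the treewidth.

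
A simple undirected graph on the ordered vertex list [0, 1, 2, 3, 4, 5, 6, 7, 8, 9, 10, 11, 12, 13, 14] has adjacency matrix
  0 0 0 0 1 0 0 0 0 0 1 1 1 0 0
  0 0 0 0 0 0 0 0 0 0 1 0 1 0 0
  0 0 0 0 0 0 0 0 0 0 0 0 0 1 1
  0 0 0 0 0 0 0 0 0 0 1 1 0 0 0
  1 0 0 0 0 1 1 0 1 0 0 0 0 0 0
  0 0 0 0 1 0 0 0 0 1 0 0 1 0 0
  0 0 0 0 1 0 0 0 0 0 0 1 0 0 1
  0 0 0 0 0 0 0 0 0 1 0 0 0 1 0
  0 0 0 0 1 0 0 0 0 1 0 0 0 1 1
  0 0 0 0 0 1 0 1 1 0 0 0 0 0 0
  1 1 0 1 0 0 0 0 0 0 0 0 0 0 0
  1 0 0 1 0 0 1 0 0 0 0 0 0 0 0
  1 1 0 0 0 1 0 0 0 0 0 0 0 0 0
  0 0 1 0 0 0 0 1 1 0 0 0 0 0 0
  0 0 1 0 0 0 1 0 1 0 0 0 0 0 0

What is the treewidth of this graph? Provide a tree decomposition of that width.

Treewidth 3.
One optimal decomposition is:
Bags: B1 = {2, 7, 9, 13}  B2 = {2, 8, 9, 13}  B3 = {2, 8, 9, 14}  B4 = {5, 8, 9, 14}  B5 = {4, 5, 8, 14}  B6 = {4, 5, 6, 14}  B7 = {4, 5, 6, 12}  B8 = {0, 4, 6, 12}  B9 = {0, 6, 11, 12}  B10 = {0, 1, 11, 12}  B11 = {0, 1, 10, 11}  B12 = {1, 3, 10, 11}
Tree: B1–B2, B2–B3, B3–B4, B4–B5, B5–B6, B6–B7, B7–B8, B8–B9, B9–B10, B10–B11, B11–B12

Every bag has size at most 4, so the width is 4 − 1 = 3 and tw(G) ≤ 3. For the lower bound: the 4 vertex sets {2,7,13}, {9}, {8}, {4,5,6,14} are disjoint, each induces a connected subgraph, and every pair is joined by at least one edge of G. Contracting each set to a single vertex therefore yields K_{4} as a minor, and since treewidth is minor-monotone, tw(G) ≥ tw(K_{4}) = 3. The upper and lower bounds meet at 3, so that is the treewidth.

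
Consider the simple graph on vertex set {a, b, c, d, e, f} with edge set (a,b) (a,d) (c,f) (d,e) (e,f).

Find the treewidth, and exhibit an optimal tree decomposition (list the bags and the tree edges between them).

Every bag has size at most 2, so the width is 2 − 1 = 1 and tw(G) ≤ 1. G has an edge, so its treewidth is at least 1. Therefore the treewidth is 1.

Treewidth 1.
Bags: B1 = {a, b}  B2 = {a, d}  B3 = {d, e}  B4 = {e, f}  B5 = {c, f}
Tree: B1–B2, B2–B3, B3–B4, B4–B5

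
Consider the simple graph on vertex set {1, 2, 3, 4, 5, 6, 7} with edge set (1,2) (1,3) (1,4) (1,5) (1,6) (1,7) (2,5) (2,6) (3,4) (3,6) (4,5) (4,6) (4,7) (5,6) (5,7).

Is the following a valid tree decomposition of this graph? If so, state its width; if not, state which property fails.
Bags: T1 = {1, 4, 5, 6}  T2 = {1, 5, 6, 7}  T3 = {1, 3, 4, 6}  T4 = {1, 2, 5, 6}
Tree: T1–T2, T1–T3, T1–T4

A tree decomposition must satisfy three properties: every vertex lies in some bag; for every edge, both endpoints lie together in some bag; and for every vertex, the bags containing it form a connected subtree. Here edge (4,7) lies in no bag, so the decomposition is invalid.

No — edge (4,7) lies in no bag.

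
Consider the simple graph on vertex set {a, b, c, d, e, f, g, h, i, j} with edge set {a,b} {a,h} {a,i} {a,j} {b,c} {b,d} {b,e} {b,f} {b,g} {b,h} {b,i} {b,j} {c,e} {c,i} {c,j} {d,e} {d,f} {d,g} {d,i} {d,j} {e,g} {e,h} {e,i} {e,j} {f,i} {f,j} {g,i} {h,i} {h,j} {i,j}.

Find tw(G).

4

A width-4 tree decomposition is:
Bags: B1 = {b, e, h, i, j}  B2 = {a, b, h, i, j}  B3 = {b, d, e, i, j}  B4 = {b, c, e, i, j}  B5 = {b, d, e, g, i}  B6 = {b, d, f, i, j}
Tree: B1–B2, B1–B3, B1–B4, B3–B5, B3–B6
The largest bag has 5 vertices, giving width 4; this decomposition certifies tw(G) ≤ 4. On the other hand G contains the 5-clique {b, d, e, g, i}. A clique must lie in a single bag of any decomposition, so no decomposition can have width below 4. Therefore the treewidth is 4.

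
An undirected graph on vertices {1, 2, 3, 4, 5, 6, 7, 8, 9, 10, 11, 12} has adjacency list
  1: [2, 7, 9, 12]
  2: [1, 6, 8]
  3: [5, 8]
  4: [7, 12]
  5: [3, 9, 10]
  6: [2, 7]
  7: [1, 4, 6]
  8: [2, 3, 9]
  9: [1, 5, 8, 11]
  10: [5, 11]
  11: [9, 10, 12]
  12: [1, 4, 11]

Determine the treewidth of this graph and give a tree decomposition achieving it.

Treewidth 3.
One such decomposition:
Bags: B1 = {2, 4, 6, 7}  B2 = {1, 2, 4, 7}  B3 = {1, 2, 4, 12}  B4 = {1, 2, 8, 12}  B5 = {1, 8, 9, 12}  B6 = {8, 9, 11, 12}  B7 = {3, 8, 9, 11}  B8 = {3, 5, 9, 11}  B9 = {3, 5, 10, 11}
Tree: B1–B2, B2–B3, B3–B4, B4–B5, B5–B6, B6–B7, B7–B8, B8–B9

The largest bag has 4 vertices, giving width 3; this decomposition certifies tw(G) ≤ 3. For the lower bound: the 4 vertex sets {4,6,7}, {2}, {1}, {8,9,11,12} are disjoint, each induces a connected subgraph, and every pair is joined by at least one edge of G. Contracting each set to a single vertex therefore yields K_{4} as a minor, and since treewidth is minor-monotone, tw(G) ≥ tw(K_{4}) = 3. Hence tw(G) = 3 exactly.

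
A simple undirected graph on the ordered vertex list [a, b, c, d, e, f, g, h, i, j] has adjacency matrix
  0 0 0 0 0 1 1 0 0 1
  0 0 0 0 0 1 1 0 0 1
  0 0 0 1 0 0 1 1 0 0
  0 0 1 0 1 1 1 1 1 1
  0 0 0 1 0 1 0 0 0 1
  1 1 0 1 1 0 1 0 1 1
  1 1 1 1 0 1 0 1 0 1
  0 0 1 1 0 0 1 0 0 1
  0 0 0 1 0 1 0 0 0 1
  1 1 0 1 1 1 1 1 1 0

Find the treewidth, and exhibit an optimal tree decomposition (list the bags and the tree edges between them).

The largest bag has 4 vertices, giving width 3; this decomposition certifies tw(G) ≤ 3. For the lower bound, the 4 vertices {d, g, h, j} are pairwise adjacent, and any tree decomposition puts a clique entirely inside one bag — forcing width ≥ 3. Therefore the treewidth is 3.

Treewidth 3.
One such decomposition:
Bags: B1 = {b, f, g, j}  B2 = {d, f, g, j}  B3 = {d, g, h, j}  B4 = {d, f, i, j}  B5 = {c, d, g, h}  B6 = {a, f, g, j}  B7 = {d, e, f, j}
Tree: B1–B2, B2–B3, B2–B4, B3–B5, B2–B6, B2–B7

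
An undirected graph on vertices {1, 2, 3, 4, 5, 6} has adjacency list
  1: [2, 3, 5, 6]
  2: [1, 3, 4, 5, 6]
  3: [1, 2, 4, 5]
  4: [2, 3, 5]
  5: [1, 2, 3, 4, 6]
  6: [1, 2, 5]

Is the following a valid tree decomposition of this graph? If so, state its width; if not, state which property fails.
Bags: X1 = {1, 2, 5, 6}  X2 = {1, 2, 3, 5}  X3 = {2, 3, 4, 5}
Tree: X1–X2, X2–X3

Yes; width 3.

Checking the three conditions: (i) the bags cover all of {1, 2, 3, 4, 5, 6}; (ii) for each edge, some bag contains both endpoints; (iii) the bags containing any fixed vertex form a subtree. All hold, so the decomposition is valid with width 4 − 1 = 3.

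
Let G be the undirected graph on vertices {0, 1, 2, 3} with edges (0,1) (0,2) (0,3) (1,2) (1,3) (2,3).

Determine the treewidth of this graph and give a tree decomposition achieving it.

A single bag containing all 4 vertices is trivially a valid decomposition of width 3. For the lower bound, the 4 vertices {0, 1, 2, 3} are pairwise adjacent, and any tree decomposition puts a clique entirely inside one bag — forcing width ≥ 3. Combining the bounds, tw(G) = 3.

Treewidth 3.
One such decomposition:
Bags: B1 = {0, 1, 2, 3}
Tree: (single bag)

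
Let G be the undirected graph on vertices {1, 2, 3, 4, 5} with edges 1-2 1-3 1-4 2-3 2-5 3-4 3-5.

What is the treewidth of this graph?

2

A width-2 tree decomposition is:
Bags: B1 = {1, 3, 4}  B2 = {1, 2, 3}  B3 = {2, 3, 5}
Tree: B1–B2, B2–B3
Each bag holds 3 vertices, so the decomposition has width 2, which upper-bounds the treewidth. Conversely, {1, 2, 3} is a clique of size 3, and the vertices of any clique must share a bag in every tree decomposition; so some bag has ≥ 3 vertices and tw(G) ≥ 2. Combining the bounds, tw(G) = 2.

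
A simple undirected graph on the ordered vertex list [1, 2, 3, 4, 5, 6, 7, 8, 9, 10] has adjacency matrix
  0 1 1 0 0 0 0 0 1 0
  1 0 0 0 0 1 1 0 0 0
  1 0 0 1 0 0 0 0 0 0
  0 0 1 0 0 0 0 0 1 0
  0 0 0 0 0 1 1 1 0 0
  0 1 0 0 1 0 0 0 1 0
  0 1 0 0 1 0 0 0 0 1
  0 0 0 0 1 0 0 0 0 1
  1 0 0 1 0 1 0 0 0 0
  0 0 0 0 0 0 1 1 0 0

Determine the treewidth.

2

A width-2 tree decomposition is:
Bags: B1 = {1, 3, 4}  B2 = {1, 4, 9}  B3 = {1, 2, 9}  B4 = {2, 6, 9}  B5 = {2, 6, 7}  B6 = {5, 6, 7}  B7 = {5, 7, 10}  B8 = {5, 8, 10}
Tree: B1–B2, B2–B3, B3–B4, B4–B5, B5–B6, B6–B7, B7–B8
Each bag holds 3 vertices, so the decomposition has width 2, which upper-bounds the treewidth. The edges 3–4–9–1–3 form a cycle, so G is not a tree and its treewidth is at least 2. Therefore the treewidth is 2.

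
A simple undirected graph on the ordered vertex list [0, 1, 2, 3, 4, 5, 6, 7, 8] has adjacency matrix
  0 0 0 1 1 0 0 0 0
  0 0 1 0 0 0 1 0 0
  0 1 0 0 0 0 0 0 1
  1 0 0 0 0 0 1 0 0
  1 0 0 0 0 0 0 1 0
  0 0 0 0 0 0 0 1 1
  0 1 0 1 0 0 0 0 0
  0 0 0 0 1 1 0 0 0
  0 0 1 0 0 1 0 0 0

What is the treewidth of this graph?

2

A width-2 tree decomposition is:
Bags: B1 = {1, 3, 6}  B2 = {0, 1, 3}  B3 = {0, 1, 4}  B4 = {1, 4, 7}  B5 = {1, 5, 7}  B6 = {1, 5, 8}  B7 = {1, 2, 8}
Tree: B1–B2, B2–B3, B3–B4, B4–B5, B5–B6, B6–B7
Each bag holds 3 vertices, so the decomposition has width 2, which upper-bounds the treewidth. For the lower bound, G contains the cycle 1–6–3–0–4–7–5–8–2–1, so G is not a forest; only forests have treewidth ≤ 1, hence tw(G) ≥ 2. Combining the bounds, tw(G) = 2.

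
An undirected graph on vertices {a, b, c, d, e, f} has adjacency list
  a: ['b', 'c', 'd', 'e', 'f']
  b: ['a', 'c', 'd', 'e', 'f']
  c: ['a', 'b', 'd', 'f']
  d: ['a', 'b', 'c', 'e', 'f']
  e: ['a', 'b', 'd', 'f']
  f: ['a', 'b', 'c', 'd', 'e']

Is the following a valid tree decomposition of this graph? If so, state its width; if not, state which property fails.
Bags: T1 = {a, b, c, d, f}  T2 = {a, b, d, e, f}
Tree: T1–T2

Yes; width 4.

Checking the three conditions: (i) the bags cover all of {a, b, c, d, e, f}; (ii) for each edge, some bag contains both endpoints; (iii) the bags containing any fixed vertex form a subtree. All hold, so the decomposition is valid with width 5 − 1 = 4.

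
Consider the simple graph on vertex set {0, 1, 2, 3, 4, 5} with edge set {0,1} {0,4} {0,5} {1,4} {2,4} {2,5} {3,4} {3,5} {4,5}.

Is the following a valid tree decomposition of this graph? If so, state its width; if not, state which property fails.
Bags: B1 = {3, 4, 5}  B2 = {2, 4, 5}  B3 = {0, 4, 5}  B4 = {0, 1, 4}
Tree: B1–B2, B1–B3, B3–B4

Yes; width 2.

Vertex coverage: the bags together contain {0, 1, 2, 3, 4, 5}, the full vertex set. Edge coverage: each edge of G has both endpoints in at least one bag. Running intersection: for every vertex, the bags containing it form a connected subtree. All three properties hold, so this is a valid tree decomposition of width max|bag| − 1 = 2, and hence tw(G) ≤ 2.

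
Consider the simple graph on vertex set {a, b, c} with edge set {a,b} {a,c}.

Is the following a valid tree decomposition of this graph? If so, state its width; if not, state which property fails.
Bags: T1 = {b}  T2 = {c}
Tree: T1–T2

A tree decomposition must satisfy three properties: every vertex lies in some bag; for every edge, both endpoints lie together in some bag; and for every vertex, the bags containing it form a connected subtree. Here vertex a appears in no bag, so the decomposition is invalid.

No — vertex a appears in no bag.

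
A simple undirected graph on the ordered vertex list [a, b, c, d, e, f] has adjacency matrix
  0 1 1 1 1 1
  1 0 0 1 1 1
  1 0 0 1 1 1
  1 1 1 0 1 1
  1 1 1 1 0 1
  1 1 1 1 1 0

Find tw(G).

4

A width-4 tree decomposition is:
Bags: B1 = {a, b, d, e, f}  B2 = {a, c, d, e, f}
Tree: B1–B2
Every bag has size at most 5, so the width is 5 − 1 = 4 and tw(G) ≤ 4. Conversely, {a, c, d, e, f} is a clique of size 5, and the vertices of any clique must share a bag in every tree decomposition; so some bag has ≥ 5 vertices and tw(G) ≥ 4. Hence tw(G) = 4 exactly.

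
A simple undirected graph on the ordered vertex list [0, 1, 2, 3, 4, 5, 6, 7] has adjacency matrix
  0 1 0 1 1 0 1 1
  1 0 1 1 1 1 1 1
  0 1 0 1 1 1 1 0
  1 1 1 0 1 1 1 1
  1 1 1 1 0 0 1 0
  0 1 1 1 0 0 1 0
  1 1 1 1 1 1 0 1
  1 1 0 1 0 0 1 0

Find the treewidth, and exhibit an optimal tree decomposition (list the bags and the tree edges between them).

Every bag has size at most 5, so the width is 5 − 1 = 4 and tw(G) ≤ 4. Conversely, {0, 1, 3, 4, 6} is a clique of size 5, and the vertices of any clique must share a bag in every tree decomposition; so some bag has ≥ 5 vertices and tw(G) ≥ 4. The upper and lower bounds meet at 4, so that is the treewidth.

Treewidth 4.
One such decomposition:
Bags: B1 = {0, 1, 3, 4, 6}  B2 = {1, 2, 3, 4, 6}  B3 = {1, 2, 3, 5, 6}  B4 = {0, 1, 3, 6, 7}
Tree: B1–B2, B2–B3, B1–B4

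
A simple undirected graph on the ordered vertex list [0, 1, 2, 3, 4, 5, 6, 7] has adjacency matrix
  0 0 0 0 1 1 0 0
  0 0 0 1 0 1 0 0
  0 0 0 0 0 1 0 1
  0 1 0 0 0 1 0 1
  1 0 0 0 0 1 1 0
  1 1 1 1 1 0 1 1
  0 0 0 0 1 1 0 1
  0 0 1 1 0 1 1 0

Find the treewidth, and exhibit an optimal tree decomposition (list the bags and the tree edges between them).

Treewidth 2.
One such decomposition:
Bags: B1 = {5, 6, 7}  B2 = {3, 5, 7}  B3 = {4, 5, 6}  B4 = {1, 3, 5}  B5 = {2, 5, 7}  B6 = {0, 4, 5}
Tree: B1–B2, B1–B3, B2–B4, B2–B5, B3–B6

Every bag has size at most 3, so the width is 3 − 1 = 2 and tw(G) ≤ 2. Conversely, {0, 4, 5} is a clique of size 3, and the vertices of any clique must share a bag in every tree decomposition; so some bag has ≥ 3 vertices and tw(G) ≥ 2. Combining the bounds, tw(G) = 2.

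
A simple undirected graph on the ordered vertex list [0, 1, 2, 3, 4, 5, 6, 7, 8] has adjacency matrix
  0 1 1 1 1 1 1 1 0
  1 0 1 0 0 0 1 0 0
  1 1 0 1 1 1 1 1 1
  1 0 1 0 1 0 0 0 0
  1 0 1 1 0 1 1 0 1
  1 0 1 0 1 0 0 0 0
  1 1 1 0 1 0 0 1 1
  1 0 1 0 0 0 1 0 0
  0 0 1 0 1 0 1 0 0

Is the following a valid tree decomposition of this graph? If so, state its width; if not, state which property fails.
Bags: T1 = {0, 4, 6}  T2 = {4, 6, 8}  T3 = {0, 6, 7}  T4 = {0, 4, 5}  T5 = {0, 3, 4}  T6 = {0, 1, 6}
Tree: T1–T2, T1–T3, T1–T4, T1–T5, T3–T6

No — vertex 2 appears in no bag.

A tree decomposition must satisfy three properties: every vertex lies in some bag; for every edge, both endpoints lie together in some bag; and for every vertex, the bags containing it form a connected subtree. Here vertex 2 appears in no bag, so the decomposition is invalid.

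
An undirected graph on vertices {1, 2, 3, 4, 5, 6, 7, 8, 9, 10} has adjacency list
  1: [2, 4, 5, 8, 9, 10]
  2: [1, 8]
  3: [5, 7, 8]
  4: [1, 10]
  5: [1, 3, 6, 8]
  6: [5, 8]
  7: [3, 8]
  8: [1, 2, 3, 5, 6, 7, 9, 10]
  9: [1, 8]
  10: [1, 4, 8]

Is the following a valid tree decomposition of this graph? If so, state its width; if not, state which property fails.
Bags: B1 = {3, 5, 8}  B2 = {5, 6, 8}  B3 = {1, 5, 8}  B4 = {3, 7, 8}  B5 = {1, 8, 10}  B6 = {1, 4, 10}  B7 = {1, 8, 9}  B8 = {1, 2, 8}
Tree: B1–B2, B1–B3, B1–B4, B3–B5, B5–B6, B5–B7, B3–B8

Checking the three conditions: (i) the bags cover all of {1, 2, 3, 4, 5, 6, 7, 8, 9, 10}; (ii) for each edge, some bag contains both endpoints; (iii) the bags containing any fixed vertex form a subtree. All hold, so the decomposition is valid with width 3 − 1 = 2.

Yes; width 2.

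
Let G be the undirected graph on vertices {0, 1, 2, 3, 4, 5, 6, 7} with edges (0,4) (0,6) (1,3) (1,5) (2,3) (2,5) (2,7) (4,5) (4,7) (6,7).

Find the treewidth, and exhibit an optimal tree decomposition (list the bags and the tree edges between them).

Treewidth 2.
One such decomposition:
Bags: B1 = {1, 2, 3}  B2 = {1, 2, 5}  B3 = {2, 5, 7}  B4 = {4, 5, 7}  B5 = {4, 6, 7}  B6 = {0, 4, 6}
Tree: B1–B2, B2–B3, B3–B4, B4–B5, B5–B6

The largest bag has 3 vertices, giving width 2; this decomposition certifies tw(G) ≤ 2. The edges 3–1–5–2–3 form a cycle, so G is not a tree and its treewidth is at least 2. Therefore the treewidth is 2.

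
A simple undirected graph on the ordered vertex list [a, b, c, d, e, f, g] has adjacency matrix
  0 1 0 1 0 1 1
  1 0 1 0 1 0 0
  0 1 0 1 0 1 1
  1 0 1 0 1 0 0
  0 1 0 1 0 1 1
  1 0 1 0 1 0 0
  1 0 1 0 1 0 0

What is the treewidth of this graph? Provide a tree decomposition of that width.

Every bag has size at most 4, so the width is 4 − 1 = 3 and tw(G) ≤ 3. For the lower bound: the 4 vertex sets {b,c}, {a,g}, {e}, {d} are disjoint, each induces a connected subgraph, and every pair is joined by at least one edge of G. Contracting each set to a single vertex therefore yields K_{4} as a minor, and since treewidth is minor-monotone, tw(G) ≥ tw(K_{4}) = 3. Hence tw(G) = 3 exactly.

Treewidth 3.
One such decomposition:
Bags: B1 = {a, b, c, e}  B2 = {a, c, e, g}  B3 = {a, c, d, e}  B4 = {a, c, e, f}
Tree: B1–B2, B2–B3, B3–B4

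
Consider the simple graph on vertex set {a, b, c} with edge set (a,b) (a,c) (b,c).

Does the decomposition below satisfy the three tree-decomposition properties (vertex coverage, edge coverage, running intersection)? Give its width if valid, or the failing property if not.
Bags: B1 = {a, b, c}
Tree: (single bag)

Yes; width 2.

Vertex coverage: the bags together contain {a, b, c}, the full vertex set. Edge coverage: each edge of G has both endpoints in at least one bag. Running intersection: for every vertex, the bags containing it form a connected subtree. All three properties hold, so this is a valid tree decomposition of width max|bag| − 1 = 2, and hence tw(G) ≤ 2.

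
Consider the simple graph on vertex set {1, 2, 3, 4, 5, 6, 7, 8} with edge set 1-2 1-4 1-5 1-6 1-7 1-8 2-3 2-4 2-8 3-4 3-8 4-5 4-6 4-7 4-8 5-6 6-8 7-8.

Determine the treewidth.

3

A width-3 tree decomposition is:
Bags: B1 = {1, 4, 6, 8}  B2 = {1, 2, 4, 8}  B3 = {1, 4, 7, 8}  B4 = {2, 3, 4, 8}  B5 = {1, 4, 5, 6}
Tree: B1–B2, B2–B3, B2–B4, B1–B5
The largest bag has 4 vertices, giving width 3; this decomposition certifies tw(G) ≤ 3. For the lower bound, the 4 vertices {1, 2, 4, 8} are pairwise adjacent, and any tree decomposition puts a clique entirely inside one bag — forcing width ≥ 3. Combining the bounds, tw(G) = 3.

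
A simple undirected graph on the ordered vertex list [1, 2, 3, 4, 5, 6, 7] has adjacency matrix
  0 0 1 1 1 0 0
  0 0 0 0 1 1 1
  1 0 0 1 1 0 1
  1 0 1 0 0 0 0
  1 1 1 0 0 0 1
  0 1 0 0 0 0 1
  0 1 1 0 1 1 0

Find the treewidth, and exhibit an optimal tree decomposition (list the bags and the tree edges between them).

Every bag has size at most 3, so the width is 3 − 1 = 2 and tw(G) ≤ 2. Conversely, {2, 5, 7} is a clique of size 3, and the vertices of any clique must share a bag in every tree decomposition; so some bag has ≥ 3 vertices and tw(G) ≥ 2. Hence tw(G) = 2 exactly.

Treewidth 2.
Bags: B1 = {3, 5, 7}  B2 = {2, 5, 7}  B3 = {2, 6, 7}  B4 = {1, 3, 5}  B5 = {1, 3, 4}
Tree: B1–B2, B2–B3, B1–B4, B4–B5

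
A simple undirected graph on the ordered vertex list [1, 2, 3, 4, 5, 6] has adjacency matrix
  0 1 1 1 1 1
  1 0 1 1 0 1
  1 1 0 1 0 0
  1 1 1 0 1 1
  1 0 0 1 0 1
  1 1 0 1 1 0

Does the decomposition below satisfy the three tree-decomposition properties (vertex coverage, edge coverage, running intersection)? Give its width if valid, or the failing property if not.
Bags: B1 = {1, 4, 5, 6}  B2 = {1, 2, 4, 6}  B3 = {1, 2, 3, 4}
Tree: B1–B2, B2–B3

Yes; width 3.

Every vertex of G appears in some bag (union = {1, 2, 3, 4, 5, 6}); every edge is covered by a bag; and for each vertex v the set of bags containing v is connected in the bag tree. The decomposition is therefore valid. The largest bag has 4 vertices, so the width is 3.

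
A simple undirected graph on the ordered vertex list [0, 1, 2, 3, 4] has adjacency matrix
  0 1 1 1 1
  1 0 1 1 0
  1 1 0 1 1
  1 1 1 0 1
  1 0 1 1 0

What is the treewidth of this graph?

A width-3 tree decomposition is:
Bags: B1 = {0, 1, 2, 3}  B2 = {0, 2, 3, 4}
Tree: B1–B2
Every bag has size at most 4, so the width is 4 − 1 = 3 and tw(G) ≤ 3. Conversely, {0, 1, 2, 3} is a clique of size 4, and the vertices of any clique must share a bag in every tree decomposition; so some bag has ≥ 4 vertices and tw(G) ≥ 3. Hence tw(G) = 3 exactly.

3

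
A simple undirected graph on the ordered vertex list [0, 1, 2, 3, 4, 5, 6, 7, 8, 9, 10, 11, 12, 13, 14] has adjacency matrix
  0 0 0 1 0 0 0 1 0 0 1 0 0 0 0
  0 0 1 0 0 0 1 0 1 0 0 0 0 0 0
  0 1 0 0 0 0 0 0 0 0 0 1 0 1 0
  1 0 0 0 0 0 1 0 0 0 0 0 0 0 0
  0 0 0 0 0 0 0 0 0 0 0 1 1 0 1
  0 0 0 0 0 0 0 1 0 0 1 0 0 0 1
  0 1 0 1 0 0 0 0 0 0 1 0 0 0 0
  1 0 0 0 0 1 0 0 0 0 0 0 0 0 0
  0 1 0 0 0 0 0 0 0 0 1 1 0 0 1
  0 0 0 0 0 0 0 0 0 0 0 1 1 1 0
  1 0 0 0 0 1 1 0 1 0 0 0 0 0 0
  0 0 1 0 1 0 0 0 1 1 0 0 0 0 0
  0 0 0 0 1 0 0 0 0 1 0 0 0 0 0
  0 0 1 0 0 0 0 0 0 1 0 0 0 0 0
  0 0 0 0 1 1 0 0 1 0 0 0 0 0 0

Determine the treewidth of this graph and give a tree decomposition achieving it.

The largest bag has 4 vertices, giving width 3; this decomposition certifies tw(G) ≤ 3. For the lower bound: the 4 vertex sets {0,3,7}, {5}, {10}, {1,6,8,14} are disjoint, each induces a connected subgraph, and every pair is joined by at least one edge of G. Contracting each set to a single vertex therefore yields K_{4} as a minor, and since treewidth is minor-monotone, tw(G) ≥ tw(K_{4}) = 3. The upper and lower bounds meet at 3, so that is the treewidth.

Treewidth 3.
One such decomposition:
Bags: B1 = {0, 3, 5, 7}  B2 = {0, 3, 5, 10}  B3 = {3, 5, 6, 10}  B4 = {5, 6, 10, 14}  B5 = {6, 8, 10, 14}  B6 = {1, 6, 8, 14}  B7 = {1, 4, 8, 14}  B8 = {1, 4, 8, 11}  B9 = {1, 2, 4, 11}  B10 = {2, 4, 11, 12}  B11 = {2, 9, 11, 12}  B12 = {2, 9, 12, 13}
Tree: B1–B2, B2–B3, B3–B4, B4–B5, B5–B6, B6–B7, B7–B8, B8–B9, B9–B10, B10–B11, B11–B12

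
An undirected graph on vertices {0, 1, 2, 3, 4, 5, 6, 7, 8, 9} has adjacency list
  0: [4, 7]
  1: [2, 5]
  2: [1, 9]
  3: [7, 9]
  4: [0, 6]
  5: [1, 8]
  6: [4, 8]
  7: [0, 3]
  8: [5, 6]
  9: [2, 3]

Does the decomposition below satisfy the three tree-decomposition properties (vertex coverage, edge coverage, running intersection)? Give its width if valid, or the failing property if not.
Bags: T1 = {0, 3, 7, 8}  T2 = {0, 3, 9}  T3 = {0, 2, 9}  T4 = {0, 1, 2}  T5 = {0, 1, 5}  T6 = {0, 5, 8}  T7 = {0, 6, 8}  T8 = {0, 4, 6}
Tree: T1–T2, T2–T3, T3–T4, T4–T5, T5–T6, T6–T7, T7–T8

A tree decomposition must satisfy three properties: every vertex lies in some bag; for every edge, both endpoints lie together in some bag; and for every vertex, the bags containing it form a connected subtree. Here bags containing vertex 8 are not connected in the tree, so the decomposition is invalid.

No — bags containing vertex 8 are not connected in the tree.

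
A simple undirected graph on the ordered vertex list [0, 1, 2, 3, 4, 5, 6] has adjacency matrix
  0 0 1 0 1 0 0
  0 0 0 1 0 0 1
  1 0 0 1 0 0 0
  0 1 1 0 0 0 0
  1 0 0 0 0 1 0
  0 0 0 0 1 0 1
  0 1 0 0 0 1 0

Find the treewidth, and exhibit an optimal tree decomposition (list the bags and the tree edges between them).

Treewidth 2.
One optimal decomposition is:
Bags: B1 = {4, 5, 6}  B2 = {1, 4, 6}  B3 = {1, 3, 4}  B4 = {2, 3, 4}  B5 = {0, 2, 4}
Tree: B1–B2, B2–B3, B3–B4, B4–B5

Every bag has size at most 3, so the width is 3 − 1 = 2 and tw(G) ≤ 2. Since 4–5–6–1–3–2–0–4 is a cycle in G, G is not acyclic. Forests are exactly the graphs of treewidth ≤ 1, so tw(G) ≥ 2. Combining the bounds, tw(G) = 2.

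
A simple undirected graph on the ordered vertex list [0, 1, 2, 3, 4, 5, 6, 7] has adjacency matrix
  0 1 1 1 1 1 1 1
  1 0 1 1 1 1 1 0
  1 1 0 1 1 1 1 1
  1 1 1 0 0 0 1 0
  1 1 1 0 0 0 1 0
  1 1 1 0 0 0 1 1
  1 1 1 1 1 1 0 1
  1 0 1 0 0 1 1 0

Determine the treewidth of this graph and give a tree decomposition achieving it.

Each bag holds 5 vertices, so the decomposition has width 4, which upper-bounds the treewidth. On the other hand G contains the 5-clique {0, 1, 2, 3, 6}. A clique must lie in a single bag of any decomposition, so no decomposition can have width below 4. Hence tw(G) = 4 exactly.

Treewidth 4.
One optimal decomposition is:
Bags: B1 = {0, 1, 2, 3, 6}  B2 = {0, 1, 2, 5, 6}  B3 = {0, 2, 5, 6, 7}  B4 = {0, 1, 2, 4, 6}
Tree: B1–B2, B2–B3, B2–B4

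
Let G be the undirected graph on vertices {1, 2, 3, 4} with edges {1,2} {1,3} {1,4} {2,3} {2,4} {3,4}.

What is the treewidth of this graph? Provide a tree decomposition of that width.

A single bag containing all 4 vertices is trivially a valid decomposition of width 3. Conversely, {1, 2, 3, 4} is a clique of size 4, and the vertices of any clique must share a bag in every tree decomposition; so some bag has ≥ 4 vertices and tw(G) ≥ 3. Combining the bounds, tw(G) = 3.

Treewidth 3.
One such decomposition:
Bags: B1 = {1, 2, 3, 4}
Tree: (single bag)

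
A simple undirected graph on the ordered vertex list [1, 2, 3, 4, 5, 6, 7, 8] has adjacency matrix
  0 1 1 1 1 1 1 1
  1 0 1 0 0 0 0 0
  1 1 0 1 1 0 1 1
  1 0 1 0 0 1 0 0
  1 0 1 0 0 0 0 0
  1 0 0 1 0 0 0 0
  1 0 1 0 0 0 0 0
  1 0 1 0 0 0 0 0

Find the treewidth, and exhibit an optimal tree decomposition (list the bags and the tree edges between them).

Every bag has size at most 3, so the width is 3 − 1 = 2 and tw(G) ≤ 2. Conversely, {1, 2, 3} is a clique of size 3, and the vertices of any clique must share a bag in every tree decomposition; so some bag has ≥ 3 vertices and tw(G) ≥ 2. The upper and lower bounds meet at 2, so that is the treewidth.

Treewidth 2.
Bags: B1 = {1, 3, 4}  B2 = {1, 3, 7}  B3 = {1, 2, 3}  B4 = {1, 4, 6}  B5 = {1, 3, 8}  B6 = {1, 3, 5}
Tree: B1–B2, B2–B3, B1–B4, B1–B5, B3–B6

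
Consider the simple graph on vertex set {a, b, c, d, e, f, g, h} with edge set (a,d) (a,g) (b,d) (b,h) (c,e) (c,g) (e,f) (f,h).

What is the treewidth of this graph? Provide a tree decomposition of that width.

The largest bag has 3 vertices, giving width 2; this decomposition certifies tw(G) ≤ 2. For the lower bound, G contains the cycle f–h–b–d–a–g–c–e–f, so G is not a forest; only forests have treewidth ≤ 1, hence tw(G) ≥ 2. Combining the bounds, tw(G) = 2.

Treewidth 2.
Bags: B1 = {b, f, h}  B2 = {b, d, f}  B3 = {a, d, f}  B4 = {a, f, g}  B5 = {c, f, g}  B6 = {c, e, f}
Tree: B1–B2, B2–B3, B3–B4, B4–B5, B5–B6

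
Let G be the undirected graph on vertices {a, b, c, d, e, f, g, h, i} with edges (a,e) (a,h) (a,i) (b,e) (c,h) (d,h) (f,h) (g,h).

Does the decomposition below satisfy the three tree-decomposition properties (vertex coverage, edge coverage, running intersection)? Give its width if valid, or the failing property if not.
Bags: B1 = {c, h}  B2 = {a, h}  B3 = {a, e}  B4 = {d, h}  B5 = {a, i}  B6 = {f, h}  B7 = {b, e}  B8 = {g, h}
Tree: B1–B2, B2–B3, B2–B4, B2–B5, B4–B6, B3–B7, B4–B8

Yes; width 1.

Vertex coverage: the bags together contain {a, b, c, d, e, f, g, h, i}, the full vertex set. Edge coverage: each edge of G has both endpoints in at least one bag. Running intersection: for every vertex, the bags containing it form a connected subtree. All three properties hold, so this is a valid tree decomposition of width max|bag| − 1 = 1, and hence tw(G) ≤ 1.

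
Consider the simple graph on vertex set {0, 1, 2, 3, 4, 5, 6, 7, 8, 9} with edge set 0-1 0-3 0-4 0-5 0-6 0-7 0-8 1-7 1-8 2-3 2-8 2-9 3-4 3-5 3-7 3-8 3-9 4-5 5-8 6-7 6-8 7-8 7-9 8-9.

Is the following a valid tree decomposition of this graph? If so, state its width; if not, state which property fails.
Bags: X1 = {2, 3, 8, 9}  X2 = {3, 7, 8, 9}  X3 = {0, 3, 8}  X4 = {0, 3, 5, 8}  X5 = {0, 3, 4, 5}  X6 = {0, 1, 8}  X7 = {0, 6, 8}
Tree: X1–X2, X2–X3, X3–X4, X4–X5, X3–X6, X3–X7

A tree decomposition must satisfy three properties: every vertex lies in some bag; for every edge, both endpoints lie together in some bag; and for every vertex, the bags containing it form a connected subtree. Here edge (7,0) lies in no bag, so the decomposition is invalid.

No — edge (7,0) lies in no bag.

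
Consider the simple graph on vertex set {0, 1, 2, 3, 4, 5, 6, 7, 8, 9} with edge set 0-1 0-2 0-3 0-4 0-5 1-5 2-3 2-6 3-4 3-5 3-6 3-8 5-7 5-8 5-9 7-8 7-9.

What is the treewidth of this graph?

A width-2 tree decomposition is:
Bags: B1 = {5, 7, 8}  B2 = {3, 5, 8}  B3 = {5, 7, 9}  B4 = {0, 3, 5}  B5 = {0, 3, 4}  B6 = {0, 1, 5}  B7 = {0, 2, 3}  B8 = {2, 3, 6}
Tree: B1–B2, B1–B3, B2–B4, B4–B5, B4–B6, B5–B7, B7–B8
Every bag has size at most 3, so the width is 3 − 1 = 2 and tw(G) ≤ 2. On the other hand G contains the 3-clique {0, 1, 5}. A clique must lie in a single bag of any decomposition, so no decomposition can have width below 2. Hence tw(G) = 2 exactly.

2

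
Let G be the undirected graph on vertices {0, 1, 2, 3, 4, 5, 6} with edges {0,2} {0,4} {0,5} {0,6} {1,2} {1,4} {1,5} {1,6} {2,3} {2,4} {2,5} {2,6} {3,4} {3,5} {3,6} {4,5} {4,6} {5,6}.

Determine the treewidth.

A width-4 tree decomposition is:
Bags: B1 = {1, 2, 4, 5, 6}  B2 = {2, 3, 4, 5, 6}  B3 = {0, 2, 4, 5, 6}
Tree: B1–B2, B1–B3
Each bag holds 5 vertices, so the decomposition has width 4, which upper-bounds the treewidth. Conversely, {0, 2, 4, 5, 6} is a clique of size 5, and the vertices of any clique must share a bag in every tree decomposition; so some bag has ≥ 5 vertices and tw(G) ≥ 4. Combining the bounds, tw(G) = 4.

4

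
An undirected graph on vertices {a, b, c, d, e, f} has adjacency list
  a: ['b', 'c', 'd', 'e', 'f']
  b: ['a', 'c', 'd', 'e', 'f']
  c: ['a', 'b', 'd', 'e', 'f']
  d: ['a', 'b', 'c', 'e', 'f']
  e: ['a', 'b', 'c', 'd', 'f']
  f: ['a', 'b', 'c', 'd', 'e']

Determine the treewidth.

A width-5 tree decomposition is:
Bags: B1 = {a, b, c, d, e, f}
Tree: (single bag)
A single bag containing all 6 vertices is trivially a valid decomposition of width 5. On the other hand G contains the 6-clique {a, b, c, d, e, f}. A clique must lie in a single bag of any decomposition, so no decomposition can have width below 5. Combining the bounds, tw(G) = 5.

5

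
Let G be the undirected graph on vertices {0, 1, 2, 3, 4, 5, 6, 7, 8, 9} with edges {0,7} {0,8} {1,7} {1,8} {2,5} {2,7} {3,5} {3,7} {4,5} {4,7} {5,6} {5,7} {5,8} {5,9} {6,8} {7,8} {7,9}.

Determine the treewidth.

A width-2 tree decomposition is:
Bags: B1 = {4, 5, 7}  B2 = {3, 5, 7}  B3 = {2, 5, 7}  B4 = {5, 7, 8}  B5 = {5, 7, 9}  B6 = {1, 7, 8}  B7 = {0, 7, 8}  B8 = {5, 6, 8}
Tree: B1–B2, B2–B3, B1–B4, B1–B5, B4–B6, B6–B7, B4–B8
The largest bag has 3 vertices, giving width 2; this decomposition certifies tw(G) ≤ 2. For the lower bound, the 3 vertices {5, 6, 8} are pairwise adjacent, and any tree decomposition puts a clique entirely inside one bag — forcing width ≥ 2. The upper and lower bounds meet at 2, so that is the treewidth.

2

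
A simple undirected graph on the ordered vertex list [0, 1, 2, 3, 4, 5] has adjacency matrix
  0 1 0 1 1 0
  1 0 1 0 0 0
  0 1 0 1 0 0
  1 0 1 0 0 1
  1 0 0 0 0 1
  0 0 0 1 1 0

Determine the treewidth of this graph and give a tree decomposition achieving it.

Treewidth 2.
One optimal decomposition is:
Bags: B1 = {3, 4, 5}  B2 = {0, 3, 4}  B3 = {0, 2, 3}  B4 = {0, 1, 2}
Tree: B1–B2, B2–B3, B3–B4

Each bag holds 3 vertices, so the decomposition has width 2, which upper-bounds the treewidth. The edges 5–4–0–3–5 form a cycle, so G is not a tree and its treewidth is at least 2. Combining the bounds, tw(G) = 2.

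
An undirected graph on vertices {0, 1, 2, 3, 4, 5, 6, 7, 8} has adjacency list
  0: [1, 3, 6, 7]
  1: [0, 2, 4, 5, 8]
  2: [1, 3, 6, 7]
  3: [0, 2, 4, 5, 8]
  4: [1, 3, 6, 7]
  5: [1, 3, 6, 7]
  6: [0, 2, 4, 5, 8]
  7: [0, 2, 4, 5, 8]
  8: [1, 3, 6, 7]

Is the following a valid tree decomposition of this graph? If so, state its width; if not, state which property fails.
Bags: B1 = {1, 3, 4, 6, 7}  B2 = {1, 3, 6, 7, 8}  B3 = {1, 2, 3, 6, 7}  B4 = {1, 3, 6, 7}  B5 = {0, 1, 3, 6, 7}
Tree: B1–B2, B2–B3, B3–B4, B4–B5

A tree decomposition must satisfy three properties: every vertex lies in some bag; for every edge, both endpoints lie together in some bag; and for every vertex, the bags containing it form a connected subtree. Here vertex 5 appears in no bag, so the decomposition is invalid.

No — vertex 5 appears in no bag.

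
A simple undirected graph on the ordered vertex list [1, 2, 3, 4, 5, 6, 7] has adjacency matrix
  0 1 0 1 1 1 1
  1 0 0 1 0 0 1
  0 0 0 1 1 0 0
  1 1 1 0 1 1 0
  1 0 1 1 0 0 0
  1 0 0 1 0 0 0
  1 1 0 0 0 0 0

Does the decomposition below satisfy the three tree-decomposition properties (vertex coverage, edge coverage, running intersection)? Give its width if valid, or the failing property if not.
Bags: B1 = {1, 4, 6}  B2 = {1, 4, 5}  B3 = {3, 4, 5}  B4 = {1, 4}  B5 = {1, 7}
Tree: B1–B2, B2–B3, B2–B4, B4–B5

No — vertex 2 appears in no bag.

A tree decomposition must satisfy three properties: every vertex lies in some bag; for every edge, both endpoints lie together in some bag; and for every vertex, the bags containing it form a connected subtree. Here vertex 2 appears in no bag, so the decomposition is invalid.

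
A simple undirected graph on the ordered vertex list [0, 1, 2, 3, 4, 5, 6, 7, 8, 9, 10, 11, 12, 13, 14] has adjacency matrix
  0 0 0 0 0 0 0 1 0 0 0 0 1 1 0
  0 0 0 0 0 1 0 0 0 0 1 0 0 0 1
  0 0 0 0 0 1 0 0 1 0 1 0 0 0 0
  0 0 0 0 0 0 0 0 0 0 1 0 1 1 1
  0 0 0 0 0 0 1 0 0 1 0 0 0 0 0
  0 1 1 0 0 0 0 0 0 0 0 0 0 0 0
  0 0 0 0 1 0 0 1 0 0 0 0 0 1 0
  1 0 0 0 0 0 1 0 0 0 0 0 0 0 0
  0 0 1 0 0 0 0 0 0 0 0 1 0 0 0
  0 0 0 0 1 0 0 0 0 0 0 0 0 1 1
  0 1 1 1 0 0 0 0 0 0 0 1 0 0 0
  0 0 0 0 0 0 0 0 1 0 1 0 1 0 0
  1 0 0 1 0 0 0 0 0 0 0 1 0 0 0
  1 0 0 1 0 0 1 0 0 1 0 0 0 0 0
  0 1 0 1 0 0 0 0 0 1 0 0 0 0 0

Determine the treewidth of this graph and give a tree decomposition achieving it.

The largest bag has 4 vertices, giving width 3; this decomposition certifies tw(G) ≤ 3. For the lower bound: the 4 vertex sets {4,6,7}, {0}, {13}, {3,9,12,14} are disjoint, each induces a connected subgraph, and every pair is joined by at least one edge of G. Contracting each set to a single vertex therefore yields K_{4} as a minor, and since treewidth is minor-monotone, tw(G) ≥ tw(K_{4}) = 3. Combining the bounds, tw(G) = 3.

Treewidth 3.
One such decomposition:
Bags: B1 = {0, 4, 6, 7}  B2 = {0, 4, 6, 13}  B3 = {0, 4, 9, 13}  B4 = {0, 9, 12, 13}  B5 = {3, 9, 12, 13}  B6 = {3, 9, 12, 14}  B7 = {3, 11, 12, 14}  B8 = {3, 10, 11, 14}  B9 = {1, 10, 11, 14}  B10 = {1, 8, 10, 11}  B11 = {1, 2, 8, 10}  B12 = {1, 2, 5, 8}
Tree: B1–B2, B2–B3, B3–B4, B4–B5, B5–B6, B6–B7, B7–B8, B8–B9, B9–B10, B10–B11, B11–B12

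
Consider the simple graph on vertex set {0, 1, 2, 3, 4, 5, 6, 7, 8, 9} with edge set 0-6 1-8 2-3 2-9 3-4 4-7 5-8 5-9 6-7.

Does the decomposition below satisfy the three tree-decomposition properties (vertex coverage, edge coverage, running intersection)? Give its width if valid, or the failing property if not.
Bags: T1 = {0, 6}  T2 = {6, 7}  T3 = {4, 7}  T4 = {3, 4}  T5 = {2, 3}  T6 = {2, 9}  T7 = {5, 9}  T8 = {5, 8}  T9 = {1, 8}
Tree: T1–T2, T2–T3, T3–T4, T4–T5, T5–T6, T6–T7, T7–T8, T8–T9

Every vertex of G appears in some bag (union = {0, 1, 2, 3, 4, 5, 6, 7, 8, 9}); every edge is covered by a bag; and for each vertex v the set of bags containing v is connected in the bag tree. The decomposition is therefore valid. The largest bag has 2 vertices, so the width is 1.

Yes; width 1.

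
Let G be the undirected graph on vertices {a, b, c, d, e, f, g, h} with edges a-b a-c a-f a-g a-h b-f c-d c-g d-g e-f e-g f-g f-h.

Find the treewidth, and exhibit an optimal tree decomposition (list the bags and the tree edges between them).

Every bag has size at most 3, so the width is 3 − 1 = 2 and tw(G) ≤ 2. On the other hand G contains the 3-clique {c, d, g}. A clique must lie in a single bag of any decomposition, so no decomposition can have width below 2. Therefore the treewidth is 2.

Treewidth 2.
One optimal decomposition is:
Bags: B1 = {a, f, h}  B2 = {a, f, g}  B3 = {e, f, g}  B4 = {a, c, g}  B5 = {c, d, g}  B6 = {a, b, f}
Tree: B1–B2, B2–B3, B2–B4, B4–B5, B1–B6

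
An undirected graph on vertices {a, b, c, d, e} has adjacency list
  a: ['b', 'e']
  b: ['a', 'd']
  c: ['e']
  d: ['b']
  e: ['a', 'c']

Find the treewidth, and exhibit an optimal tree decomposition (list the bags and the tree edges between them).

The largest bag has 2 vertices, giving width 1; this decomposition certifies tw(G) ≤ 1. Since G has at least one edge (e.g. d–b), it is not an edgeless graph, so tw(G) ≥ 1. Hence tw(G) = 1 exactly.

Treewidth 1.
One optimal decomposition is:
Bags: B1 = {b, d}  B2 = {a, b}  B3 = {a, e}  B4 = {c, e}
Tree: B1–B2, B2–B3, B3–B4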